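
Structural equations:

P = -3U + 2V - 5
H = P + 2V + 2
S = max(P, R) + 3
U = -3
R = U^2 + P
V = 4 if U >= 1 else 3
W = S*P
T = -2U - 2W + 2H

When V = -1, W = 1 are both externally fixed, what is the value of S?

Under do(V = -1, W = 1), each intervened variable's structural equation is replaced by its fixed value.
P = -3U + 2V - 5  [with U=-3, V=-1]  = 2
R = U^2 + P  [with U=-3, P=2]  = 11
S = max(P, R) + 3  [with P=2, R=11]  = 14

14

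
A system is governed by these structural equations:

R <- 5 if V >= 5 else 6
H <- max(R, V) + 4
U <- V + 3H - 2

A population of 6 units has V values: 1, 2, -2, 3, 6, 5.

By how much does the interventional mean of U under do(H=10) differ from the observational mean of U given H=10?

do(H=10) breaks H's dependence on V. With H=10 fixed, U across the units is 29, 30, 26, 31, 34, 33, mean 30.5.
E[U|H=10] averages over only the 5 units with H=10 (V = 1, 2, -2, 3, 6): U = 29, 30, 26, 31, 34, mean 30.
Difference = 30.5 − 30 = 0.5.

0.5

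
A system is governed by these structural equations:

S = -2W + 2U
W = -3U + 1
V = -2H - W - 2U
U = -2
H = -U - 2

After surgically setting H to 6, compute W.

7

The intervention breaks the incoming arrows to H: H = -U - 2 no longer applies, and H = 6.
Since W is not a descendant of the intervened variable, it is unaffected.
W = -3U + 1  [with U=-2]  = 7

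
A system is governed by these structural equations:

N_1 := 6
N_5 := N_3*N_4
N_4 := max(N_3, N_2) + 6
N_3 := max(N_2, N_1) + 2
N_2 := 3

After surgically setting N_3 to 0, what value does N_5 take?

0

do(N_3=0) replaces the equation N_3 := max(N_2, N_1) + 2 with the constant N_3 = 0.
N_4 = max(N_3, N_2) + 6  [with N_3=0, N_2=3]  = 9
N_5 = N_3*N_4  [with N_3=0, N_4=9]  = 0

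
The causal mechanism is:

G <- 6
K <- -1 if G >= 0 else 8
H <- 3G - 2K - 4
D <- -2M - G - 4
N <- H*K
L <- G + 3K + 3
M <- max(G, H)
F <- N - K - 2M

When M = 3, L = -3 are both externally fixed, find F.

-21

Under do(M = 3, L = -3), each intervened variable's structural equation is replaced by its fixed value.
K = -1 if G >= 0 else 8  [with G=6]  = -1
H = 3G - 2K - 4  [with G=6, K=-1]  = 16
N = H*K  [with H=16, K=-1]  = -16
F = N - K - 2M  [with N=-16, K=-1, M=3]  = -21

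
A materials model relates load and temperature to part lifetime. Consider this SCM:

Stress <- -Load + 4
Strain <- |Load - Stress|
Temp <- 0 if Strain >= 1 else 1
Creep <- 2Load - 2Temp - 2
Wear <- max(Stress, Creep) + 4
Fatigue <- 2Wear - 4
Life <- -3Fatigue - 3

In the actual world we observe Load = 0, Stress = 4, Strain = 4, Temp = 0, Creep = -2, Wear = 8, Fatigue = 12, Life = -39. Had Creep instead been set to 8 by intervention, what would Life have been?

do(Creep=8) replaces the equation Creep <- 2Load - 2Temp - 2 with the constant Creep = 8.
Stress = -Load + 4  [with Load=0]  = 4
Wear = max(Stress, Creep) + 4  [with Stress=4, Creep=8]  = 12
Fatigue = 2Wear - 4  [with Wear=12]  = 20
Life = -3Fatigue - 3  [with Fatigue=20]  = -63

-63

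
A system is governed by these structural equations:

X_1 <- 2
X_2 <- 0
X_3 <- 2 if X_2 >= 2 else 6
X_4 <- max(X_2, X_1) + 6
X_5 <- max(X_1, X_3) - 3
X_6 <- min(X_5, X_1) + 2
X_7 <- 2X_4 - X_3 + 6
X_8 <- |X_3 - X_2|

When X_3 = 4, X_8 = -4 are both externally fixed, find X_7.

Under do(X_3 = 4, X_8 = -4), each intervened variable's structural equation is replaced by its fixed value.
X_4 = max(X_2, X_1) + 6  [with X_2=0, X_1=2]  = 8
X_7 = 2X_4 - X_3 + 6  [with X_4=8, X_3=4]  = 18

18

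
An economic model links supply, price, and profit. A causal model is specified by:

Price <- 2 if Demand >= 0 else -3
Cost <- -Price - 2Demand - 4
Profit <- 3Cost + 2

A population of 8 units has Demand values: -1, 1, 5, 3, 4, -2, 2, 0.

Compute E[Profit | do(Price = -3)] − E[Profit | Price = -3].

Under do(Price=-3), Price's equation is replaced by Price=-3 for every unit. Per-unit Profit: 5, -7, -31, -19, -25, 11, -13, -1. Mean = -10.
Observing Price=-3 restricts to units where Price's equation naturally yields -3: Demand ∈ {-1, -2}. In that subpopulation Profit = 5, 11, mean 8.
Difference = -10 − 8 = -18.

-18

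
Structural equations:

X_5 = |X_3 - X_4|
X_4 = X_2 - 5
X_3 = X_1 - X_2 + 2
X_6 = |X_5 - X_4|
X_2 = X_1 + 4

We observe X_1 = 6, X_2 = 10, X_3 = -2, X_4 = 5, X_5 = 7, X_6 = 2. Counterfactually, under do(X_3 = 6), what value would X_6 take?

4

The intervention breaks the incoming arrows to X_3: X_3 = X_1 - X_2 + 2 no longer applies, and X_3 = 6.
X_2 = X_1 + 4  [with X_1=6]  = 10
X_4 = X_2 - 5  [with X_2=10]  = 5
X_5 = |X_3 - X_4|  [with X_3=6, X_4=5]  = 1
X_6 = |X_5 - X_4|  [with X_5=1, X_4=5]  = 4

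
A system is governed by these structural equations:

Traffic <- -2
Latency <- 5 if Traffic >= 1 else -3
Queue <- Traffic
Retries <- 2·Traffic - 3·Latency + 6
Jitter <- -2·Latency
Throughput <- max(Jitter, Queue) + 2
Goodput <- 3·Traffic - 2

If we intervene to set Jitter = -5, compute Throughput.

0

The intervention breaks the incoming arrows to Jitter: Jitter <- -2·Latency no longer applies, and Jitter = -5.
Queue = Traffic  [with Traffic=-2]  = -2
Throughput = max(Jitter, Queue) + 2  [with Jitter=-5, Queue=-2]  = 0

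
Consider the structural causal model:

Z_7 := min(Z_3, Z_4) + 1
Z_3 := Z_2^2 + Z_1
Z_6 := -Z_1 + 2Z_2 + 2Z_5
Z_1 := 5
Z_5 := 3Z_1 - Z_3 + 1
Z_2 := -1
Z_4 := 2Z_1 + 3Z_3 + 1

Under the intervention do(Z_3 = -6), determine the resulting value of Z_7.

-6

The intervention breaks the incoming arrows to Z_3: Z_3 := Z_2^2 + Z_1 no longer applies, and Z_3 = -6.
Z_4 = 2Z_1 + 3Z_3 + 1  [with Z_1=5, Z_3=-6]  = -7
Z_7 = min(Z_3, Z_4) + 1  [with Z_3=-6, Z_4=-7]  = -6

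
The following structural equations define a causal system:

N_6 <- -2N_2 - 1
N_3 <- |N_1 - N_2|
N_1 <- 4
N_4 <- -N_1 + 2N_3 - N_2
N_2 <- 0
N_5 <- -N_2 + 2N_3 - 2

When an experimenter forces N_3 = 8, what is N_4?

The intervention breaks the incoming arrows to N_3: N_3 <- |N_1 - N_2| no longer applies, and N_3 = 8.
N_4 = -N_1 + 2N_3 - N_2  [with N_1=4, N_3=8, N_2=0]  = 12

12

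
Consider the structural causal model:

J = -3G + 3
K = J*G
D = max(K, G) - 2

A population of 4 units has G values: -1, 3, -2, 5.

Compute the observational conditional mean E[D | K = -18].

-1.5

Observing K=-18 restricts to units where K's equation naturally yields -18: G ∈ {3, -2}. In that subpopulation D = 1, -4, mean -1.5.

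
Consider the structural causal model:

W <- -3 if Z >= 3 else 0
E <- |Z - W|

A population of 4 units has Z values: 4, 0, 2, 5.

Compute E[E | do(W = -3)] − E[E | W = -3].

-1.75

Under do(W=-3), W's equation is replaced by W=-3 for every unit. Per-unit E: 7, 3, 5, 8. Mean = 5.75.
Conditioning on W=-3 selects the 2 unit(s) with Z ∈ {4, 5}. Their E values: 7, 8. Mean = 7.5.
Difference = 5.75 − 7.5 = -1.75.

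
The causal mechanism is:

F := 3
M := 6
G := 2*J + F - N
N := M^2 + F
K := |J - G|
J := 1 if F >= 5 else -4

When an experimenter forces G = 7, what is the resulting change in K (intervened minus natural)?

The intervention breaks the incoming arrows to G: G := 2*J + F - N no longer applies, and G = 7.
J = 1 if F >= 5 else -4  [with F=3]  = -4
K = |J - G|  [with J=-4, G=7]  = 11
Without intervention: N = M^2 + F  [with M=6, F=3]  = 39; J = 1 if F >= 5 else -4  [with F=3]  = -4; G = 2*J + F - N  [with J=-4, F=3, N=39]  = -44; K = |J - G|  [with J=-4, G=-44]  = 40.
Change = 11 − 40 = -29.

-29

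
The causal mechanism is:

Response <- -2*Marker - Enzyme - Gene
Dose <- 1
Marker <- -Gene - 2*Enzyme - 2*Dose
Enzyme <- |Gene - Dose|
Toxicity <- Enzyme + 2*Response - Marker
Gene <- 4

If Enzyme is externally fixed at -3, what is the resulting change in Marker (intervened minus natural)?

The intervention breaks the incoming arrows to Enzyme: Enzyme <- |Gene - Dose| no longer applies, and Enzyme = -3.
Marker = -Gene - 2*Enzyme - 2*Dose  [with Gene=4, Enzyme=-3, Dose=1]  = 0
Without intervention: Enzyme = |Gene - Dose|  [with Gene=4, Dose=1]  = 3; Marker = -Gene - 2*Enzyme - 2*Dose  [with Gene=4, Enzyme=3, Dose=1]  = -12.
Change = 0 − (-12) = 12.

12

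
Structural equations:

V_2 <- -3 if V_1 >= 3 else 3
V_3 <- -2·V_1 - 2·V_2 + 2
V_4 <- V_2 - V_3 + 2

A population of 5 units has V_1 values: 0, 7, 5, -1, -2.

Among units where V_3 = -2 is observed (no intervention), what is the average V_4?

E[V_4|V_3=-2] averages over only the 2 units with V_3=-2 (V_1 = 5, -1): V_4 = 1, 7, mean 4.

4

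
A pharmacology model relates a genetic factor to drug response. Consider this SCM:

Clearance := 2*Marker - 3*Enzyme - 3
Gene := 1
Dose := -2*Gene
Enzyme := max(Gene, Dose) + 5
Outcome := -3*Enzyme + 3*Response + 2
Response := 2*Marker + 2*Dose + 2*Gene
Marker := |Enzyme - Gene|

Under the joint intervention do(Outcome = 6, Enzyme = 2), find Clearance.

Setting Outcome = 6, Enzyme = 2 by intervention discards those variables' equations.
Marker = |Enzyme - Gene|  [with Enzyme=2, Gene=1]  = 1
Clearance = 2*Marker - 3*Enzyme - 3  [with Marker=1, Enzyme=2]  = -7

-7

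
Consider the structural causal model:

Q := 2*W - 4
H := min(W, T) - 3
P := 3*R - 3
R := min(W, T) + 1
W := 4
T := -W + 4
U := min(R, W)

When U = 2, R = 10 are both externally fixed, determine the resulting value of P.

27

The joint intervention fixes U = 2, R = 10, removing each variable's own equation.
P = 3*R - 3  [with R=10]  = 27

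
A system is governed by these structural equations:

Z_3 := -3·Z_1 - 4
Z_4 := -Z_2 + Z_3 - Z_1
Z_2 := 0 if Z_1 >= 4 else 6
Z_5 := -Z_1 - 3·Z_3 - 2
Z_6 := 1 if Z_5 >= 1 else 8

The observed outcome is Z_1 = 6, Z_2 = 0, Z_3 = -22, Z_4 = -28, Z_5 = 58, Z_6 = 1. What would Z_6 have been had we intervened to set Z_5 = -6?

The intervention breaks the incoming arrows to Z_5: Z_5 := -Z_1 - 3·Z_3 - 2 no longer applies, and Z_5 = -6.
Z_6 = 1 if Z_5 >= 1 else 8  [with Z_5=-6]  = 8

8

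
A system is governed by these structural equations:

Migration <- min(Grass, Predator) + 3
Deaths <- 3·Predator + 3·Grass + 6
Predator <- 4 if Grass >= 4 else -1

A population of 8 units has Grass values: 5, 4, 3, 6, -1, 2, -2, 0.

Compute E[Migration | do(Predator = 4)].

4.75

The intervention sets Predator=4 in all 8 units regardless of Grass. Recomputing Migration per unit gives 7, 7, 6, 7, 2, 5, 1, 3; average 4.75.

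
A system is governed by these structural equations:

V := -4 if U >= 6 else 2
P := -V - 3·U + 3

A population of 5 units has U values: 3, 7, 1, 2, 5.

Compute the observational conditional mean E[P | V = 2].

-7.25

Observing V=2 restricts to units where V's equation naturally yields 2: U ∈ {3, 1, 2, 5}. In that subpopulation P = -8, -2, -5, -14, mean -7.25.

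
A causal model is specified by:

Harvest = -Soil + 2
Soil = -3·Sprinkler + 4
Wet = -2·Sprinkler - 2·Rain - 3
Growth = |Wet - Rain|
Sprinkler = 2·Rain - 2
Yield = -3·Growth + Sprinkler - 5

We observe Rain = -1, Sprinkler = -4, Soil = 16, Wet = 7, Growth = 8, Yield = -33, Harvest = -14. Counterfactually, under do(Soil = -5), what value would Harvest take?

7

The intervention breaks the incoming arrows to Soil: Soil = -3·Sprinkler + 4 no longer applies, and Soil = -5.
Harvest = -Soil + 2  [with Soil=-5]  = 7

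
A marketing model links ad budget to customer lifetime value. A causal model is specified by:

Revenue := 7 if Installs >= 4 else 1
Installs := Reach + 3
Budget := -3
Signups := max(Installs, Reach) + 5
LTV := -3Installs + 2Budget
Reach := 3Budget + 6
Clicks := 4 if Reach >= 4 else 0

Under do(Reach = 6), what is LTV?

Under do(Reach=6), the mechanism Reach := 3Budget + 6 is discarded; Reach is fixed at 6.
Installs = Reach + 3  [with Reach=6]  = 9
LTV = -3Installs + 2Budget  [with Installs=9, Budget=-3]  = -33

-33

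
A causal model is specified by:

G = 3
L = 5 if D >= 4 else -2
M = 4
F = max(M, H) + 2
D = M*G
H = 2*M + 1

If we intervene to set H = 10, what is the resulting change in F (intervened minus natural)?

Under do(H=10), the mechanism H = 2*M + 1 is discarded; H is fixed at 10.
F = max(M, H) + 2  [with M=4, H=10]  = 12
Without intervention: H = 2*M + 1  [with M=4]  = 9; F = max(M, H) + 2  [with M=4, H=9]  = 11.
Change = 12 − 11 = 1.

1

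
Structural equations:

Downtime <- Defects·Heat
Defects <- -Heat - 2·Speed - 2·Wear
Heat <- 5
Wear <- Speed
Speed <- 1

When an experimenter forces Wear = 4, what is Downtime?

-75

do(Wear=4) replaces the equation Wear <- Speed with the constant Wear = 4.
Defects = -Heat - 2·Speed - 2·Wear  [with Heat=5, Speed=1, Wear=4]  = -15
Downtime = Defects·Heat  [with Defects=-15, Heat=5]  = -75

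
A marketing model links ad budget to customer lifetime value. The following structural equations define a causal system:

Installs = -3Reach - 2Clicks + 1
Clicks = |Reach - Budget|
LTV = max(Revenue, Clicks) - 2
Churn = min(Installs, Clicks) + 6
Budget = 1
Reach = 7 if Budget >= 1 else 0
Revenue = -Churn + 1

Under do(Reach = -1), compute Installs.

0

Under do(Reach=-1), the mechanism Reach = 7 if Budget >= 1 else 0 is discarded; Reach is fixed at -1.
Clicks = |Reach - Budget|  [with Reach=-1, Budget=1]  = 2
Installs = -3Reach - 2Clicks + 1  [with Reach=-1, Clicks=2]  = 0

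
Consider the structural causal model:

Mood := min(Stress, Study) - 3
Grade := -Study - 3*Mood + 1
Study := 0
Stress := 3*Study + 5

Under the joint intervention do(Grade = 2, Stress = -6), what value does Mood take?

-9

Setting Grade = 2, Stress = -6 by intervention discards those variables' equations.
Mood = min(Stress, Study) - 3  [with Stress=-6, Study=0]  = -9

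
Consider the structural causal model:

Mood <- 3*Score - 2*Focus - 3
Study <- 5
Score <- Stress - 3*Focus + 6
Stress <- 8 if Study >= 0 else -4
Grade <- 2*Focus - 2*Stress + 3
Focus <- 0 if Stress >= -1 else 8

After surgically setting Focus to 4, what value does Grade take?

The intervention breaks the incoming arrows to Focus: Focus <- 0 if Stress >= -1 else 8 no longer applies, and Focus = 4.
Stress = 8 if Study >= 0 else -4  [with Study=5]  = 8
Grade = 2*Focus - 2*Stress + 3  [with Focus=4, Stress=8]  = -5

-5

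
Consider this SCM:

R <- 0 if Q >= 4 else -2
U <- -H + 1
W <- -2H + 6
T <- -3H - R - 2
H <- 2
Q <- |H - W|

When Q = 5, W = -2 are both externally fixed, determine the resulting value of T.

Setting Q = 5, W = -2 by intervention discards those variables' equations.
R = 0 if Q >= 4 else -2  [with Q=5]  = 0
T = -3H - R - 2  [with H=2, R=0]  = -8

-8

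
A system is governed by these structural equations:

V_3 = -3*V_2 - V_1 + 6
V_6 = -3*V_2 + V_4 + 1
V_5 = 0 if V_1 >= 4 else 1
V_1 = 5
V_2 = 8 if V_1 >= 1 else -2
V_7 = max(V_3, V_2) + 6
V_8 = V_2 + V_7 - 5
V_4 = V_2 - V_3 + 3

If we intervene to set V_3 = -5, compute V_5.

do(V_3=-5) replaces the equation V_3 = -3*V_2 - V_1 + 6 with the constant V_3 = -5.
V_5 is not downstream of the intervention, so its value is determined by the original equations.
V_5 = 0 if V_1 >= 4 else 1  [with V_1=5]  = 0

0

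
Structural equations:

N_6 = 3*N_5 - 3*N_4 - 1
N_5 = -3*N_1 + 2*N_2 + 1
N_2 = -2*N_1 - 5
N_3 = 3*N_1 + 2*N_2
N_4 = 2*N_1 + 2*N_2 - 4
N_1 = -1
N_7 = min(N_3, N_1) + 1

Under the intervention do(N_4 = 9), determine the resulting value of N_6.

-34

Under do(N_4=9), the mechanism N_4 = 2*N_1 + 2*N_2 - 4 is discarded; N_4 is fixed at 9.
N_2 = -2*N_1 - 5  [with N_1=-1]  = -3
N_5 = -3*N_1 + 2*N_2 + 1  [with N_1=-1, N_2=-3]  = -2
N_6 = 3*N_5 - 3*N_4 - 1  [with N_5=-2, N_4=9]  = -34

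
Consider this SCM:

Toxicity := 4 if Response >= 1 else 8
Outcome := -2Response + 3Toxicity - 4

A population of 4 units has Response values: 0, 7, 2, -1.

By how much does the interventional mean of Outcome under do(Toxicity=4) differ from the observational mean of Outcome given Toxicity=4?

5

Under do(Toxicity=4), Toxicity's equation is replaced by Toxicity=4 for every unit. Per-unit Outcome: 8, -6, 4, 10. Mean = 4.
Observing Toxicity=4 restricts to units where Toxicity's equation naturally yields 4: Response ∈ {7, 2}. In that subpopulation Outcome = -6, 4, mean -1.
Difference = 4 − (-1) = 5.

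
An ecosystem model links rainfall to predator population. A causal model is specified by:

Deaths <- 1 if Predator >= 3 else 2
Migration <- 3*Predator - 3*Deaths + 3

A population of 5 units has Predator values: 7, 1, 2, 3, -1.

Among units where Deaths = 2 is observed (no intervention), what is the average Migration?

-1

Observing Deaths=2 restricts to units where Deaths's equation naturally yields 2: Predator ∈ {1, 2, -1}. In that subpopulation Migration = 0, 3, -6, mean -1.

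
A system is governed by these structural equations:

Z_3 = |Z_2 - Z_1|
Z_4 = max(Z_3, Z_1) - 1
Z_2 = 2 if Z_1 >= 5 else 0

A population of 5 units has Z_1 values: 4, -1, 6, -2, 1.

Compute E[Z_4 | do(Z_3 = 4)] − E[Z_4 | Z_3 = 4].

The intervention sets Z_3=4 in all 5 units regardless of Z_1. Recomputing Z_4 per unit gives 3, 3, 5, 3, 3; average 3.4.
E[Z_4|Z_3=4] averages over only the 2 units with Z_3=4 (Z_1 = 4, 6): Z_4 = 3, 5, mean 4.
Difference = 3.4 − 4 = -0.6.

-0.6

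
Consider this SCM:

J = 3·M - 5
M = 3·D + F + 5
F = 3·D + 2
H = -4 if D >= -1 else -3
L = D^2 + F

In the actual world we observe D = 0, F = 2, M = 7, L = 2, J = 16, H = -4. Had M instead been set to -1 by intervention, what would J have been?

do(M=-1) replaces the equation M = 3·D + F + 5 with the constant M = -1.
J = 3·M - 5  [with M=-1]  = -8

-8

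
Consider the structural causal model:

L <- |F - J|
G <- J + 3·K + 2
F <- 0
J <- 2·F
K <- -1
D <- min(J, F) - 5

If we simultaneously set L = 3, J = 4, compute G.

3

Under do(L = 3, J = 4), each intervened variable's structural equation is replaced by its fixed value.
G = J + 3·K + 2  [with J=4, K=-1]  = 3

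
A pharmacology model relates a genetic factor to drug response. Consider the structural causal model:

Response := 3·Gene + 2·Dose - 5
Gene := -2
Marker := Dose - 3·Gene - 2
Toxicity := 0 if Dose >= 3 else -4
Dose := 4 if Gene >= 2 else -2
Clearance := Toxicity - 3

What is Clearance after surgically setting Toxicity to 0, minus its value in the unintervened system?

4

The intervention breaks the incoming arrows to Toxicity: Toxicity := 0 if Dose >= 3 else -4 no longer applies, and Toxicity = 0.
Clearance = Toxicity - 3  [with Toxicity=0]  = -3
Without intervention: Dose = 4 if Gene >= 2 else -2  [with Gene=-2]  = -2; Toxicity = 0 if Dose >= 3 else -4  [with Dose=-2]  = -4; Clearance = Toxicity - 3  [with Toxicity=-4]  = -7.
Change = -3 − (-7) = 4.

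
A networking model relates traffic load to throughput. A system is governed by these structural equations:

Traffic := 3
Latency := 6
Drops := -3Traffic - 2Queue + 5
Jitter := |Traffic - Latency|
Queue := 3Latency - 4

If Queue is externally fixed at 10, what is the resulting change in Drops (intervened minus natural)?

8

The intervention breaks the incoming arrows to Queue: Queue := 3Latency - 4 no longer applies, and Queue = 10.
Drops = -3Traffic - 2Queue + 5  [with Traffic=3, Queue=10]  = -24
Without intervention: Queue = 3Latency - 4  [with Latency=6]  = 14; Drops = -3Traffic - 2Queue + 5  [with Traffic=3, Queue=14]  = -32.
Change = -24 − (-32) = 8.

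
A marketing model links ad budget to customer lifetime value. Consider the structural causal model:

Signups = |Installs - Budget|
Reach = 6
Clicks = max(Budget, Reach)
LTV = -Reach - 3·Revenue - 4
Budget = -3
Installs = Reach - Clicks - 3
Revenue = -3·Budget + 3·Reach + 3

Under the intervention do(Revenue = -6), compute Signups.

0

do(Revenue=-6) replaces the equation Revenue = -3·Budget + 3·Reach + 3 with the constant Revenue = -6.
Since Signups is not a descendant of the intervened variable, it is unaffected.
Clicks = max(Budget, Reach)  [with Budget=-3, Reach=6]  = 6
Installs = Reach - Clicks - 3  [with Reach=6, Clicks=6]  = -3
Signups = |Installs - Budget|  [with Installs=-3, Budget=-3]  = 0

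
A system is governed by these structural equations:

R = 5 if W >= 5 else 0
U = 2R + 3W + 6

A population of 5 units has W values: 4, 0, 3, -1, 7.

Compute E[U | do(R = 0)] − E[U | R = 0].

The intervention sets R=0 in all 5 units regardless of W. Recomputing U per unit gives 18, 6, 15, 3, 27; average 13.8.
Conditioning on R=0 selects the 4 unit(s) with W ∈ {4, 0, 3, -1}. Their U values: 18, 6, 15, 3. Mean = 10.5.
Difference = 13.8 − 10.5 = 3.3.

3.3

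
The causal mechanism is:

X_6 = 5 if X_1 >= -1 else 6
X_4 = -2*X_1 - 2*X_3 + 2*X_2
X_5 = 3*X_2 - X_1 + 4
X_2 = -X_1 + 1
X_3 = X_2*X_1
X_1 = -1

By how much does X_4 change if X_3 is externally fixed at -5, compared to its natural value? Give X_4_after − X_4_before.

6

The intervention breaks the incoming arrows to X_3: X_3 = X_2*X_1 no longer applies, and X_3 = -5.
X_2 = -X_1 + 1  [with X_1=-1]  = 2
X_4 = -2*X_1 - 2*X_3 + 2*X_2  [with X_1=-1, X_3=-5, X_2=2]  = 16
Without intervention: X_2 = -X_1 + 1  [with X_1=-1]  = 2; X_3 = X_2*X_1  [with X_2=2, X_1=-1]  = -2; X_4 = -2*X_1 - 2*X_3 + 2*X_2  [with X_1=-1, X_3=-2, X_2=2]  = 10.
Change = 16 − 10 = 6.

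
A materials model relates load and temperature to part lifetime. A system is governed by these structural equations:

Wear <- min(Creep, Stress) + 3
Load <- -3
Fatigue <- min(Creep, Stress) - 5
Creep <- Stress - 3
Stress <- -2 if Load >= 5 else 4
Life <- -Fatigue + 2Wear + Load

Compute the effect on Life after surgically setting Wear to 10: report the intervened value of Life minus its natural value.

Under do(Wear=10), the mechanism Wear <- min(Creep, Stress) + 3 is discarded; Wear is fixed at 10.
Stress = -2 if Load >= 5 else 4  [with Load=-3]  = 4
Creep = Stress - 3  [with Stress=4]  = 1
Fatigue = min(Creep, Stress) - 5  [with Creep=1, Stress=4]  = -4
Life = -Fatigue + 2Wear + Load  [with Fatigue=-4, Wear=10, Load=-3]  = 21
Without intervention: Stress = -2 if Load >= 5 else 4  [with Load=-3]  = 4; Creep = Stress - 3  [with Stress=4]  = 1; Wear = min(Creep, Stress) + 3  [with Creep=1, Stress=4]  = 4; Fatigue = min(Creep, Stress) - 5  [with Creep=1, Stress=4]  = -4; Life = -Fatigue + 2Wear + Load  [with Fatigue=-4, Wear=4, Load=-3]  = 9.
Change = 21 − 9 = 12.

12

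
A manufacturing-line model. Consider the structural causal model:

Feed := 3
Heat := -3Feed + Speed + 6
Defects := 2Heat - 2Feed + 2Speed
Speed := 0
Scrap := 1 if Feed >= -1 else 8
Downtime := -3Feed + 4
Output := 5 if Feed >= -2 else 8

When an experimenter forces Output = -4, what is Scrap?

do(Output=-4) replaces the equation Output := 5 if Feed >= -2 else 8 with the constant Output = -4.
Since Scrap is not a descendant of the intervened variable, it is unaffected.
Scrap = 1 if Feed >= -1 else 8  [with Feed=3]  = 1

1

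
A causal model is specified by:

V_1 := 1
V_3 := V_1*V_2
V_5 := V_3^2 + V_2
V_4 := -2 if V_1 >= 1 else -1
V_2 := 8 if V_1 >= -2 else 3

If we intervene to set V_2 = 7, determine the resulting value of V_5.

do(V_2=7) replaces the equation V_2 := 8 if V_1 >= -2 else 3 with the constant V_2 = 7.
V_3 = V_1*V_2  [with V_1=1, V_2=7]  = 7
V_5 = V_3^2 + V_2  [with V_3=7, V_2=7]  = 56

56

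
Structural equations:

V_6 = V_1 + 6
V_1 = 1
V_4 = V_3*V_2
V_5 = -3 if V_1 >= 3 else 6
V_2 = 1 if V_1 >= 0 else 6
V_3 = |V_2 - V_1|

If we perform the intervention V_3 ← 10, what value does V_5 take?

6

do(V_3=10) replaces the equation V_3 = |V_2 - V_1| with the constant V_3 = 10.
V_5 is not downstream of the intervention, so its value is determined by the original equations.
V_5 = -3 if V_1 >= 3 else 6  [with V_1=1]  = 6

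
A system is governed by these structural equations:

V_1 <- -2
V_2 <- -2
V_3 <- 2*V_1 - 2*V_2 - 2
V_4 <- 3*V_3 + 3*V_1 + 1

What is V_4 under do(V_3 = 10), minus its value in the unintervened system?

36

The intervention breaks the incoming arrows to V_3: V_3 <- 2*V_1 - 2*V_2 - 2 no longer applies, and V_3 = 10.
V_4 = 3*V_3 + 3*V_1 + 1  [with V_3=10, V_1=-2]  = 25
Without intervention: V_3 = 2*V_1 - 2*V_2 - 2  [with V_1=-2, V_2=-2]  = -2; V_4 = 3*V_3 + 3*V_1 + 1  [with V_3=-2, V_1=-2]  = -11.
Change = 25 − (-11) = 36.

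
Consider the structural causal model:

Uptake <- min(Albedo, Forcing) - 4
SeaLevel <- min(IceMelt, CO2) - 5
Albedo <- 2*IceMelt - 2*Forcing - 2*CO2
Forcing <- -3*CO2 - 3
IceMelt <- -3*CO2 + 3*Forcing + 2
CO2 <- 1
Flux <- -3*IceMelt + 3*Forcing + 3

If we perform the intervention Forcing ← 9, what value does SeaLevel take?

do(Forcing=9) replaces the equation Forcing <- -3*CO2 - 3 with the constant Forcing = 9.
IceMelt = -3*CO2 + 3*Forcing + 2  [with CO2=1, Forcing=9]  = 26
SeaLevel = min(IceMelt, CO2) - 5  [with IceMelt=26, CO2=1]  = -4

-4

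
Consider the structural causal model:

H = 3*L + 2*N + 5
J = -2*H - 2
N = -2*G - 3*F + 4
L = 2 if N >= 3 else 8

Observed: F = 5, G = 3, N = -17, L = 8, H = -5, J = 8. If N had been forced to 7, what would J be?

The intervention breaks the incoming arrows to N: N = -2*G - 3*F + 4 no longer applies, and N = 7.
L = 2 if N >= 3 else 8  [with N=7]  = 2
H = 3*L + 2*N + 5  [with L=2, N=7]  = 25
J = -2*H - 2  [with H=25]  = -52

-52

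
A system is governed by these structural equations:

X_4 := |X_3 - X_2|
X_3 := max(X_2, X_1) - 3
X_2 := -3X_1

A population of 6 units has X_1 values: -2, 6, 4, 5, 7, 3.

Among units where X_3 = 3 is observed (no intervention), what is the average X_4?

Observing X_3=3 restricts to units where X_3's equation naturally yields 3: X_1 ∈ {-2, 6}. In that subpopulation X_4 = 3, 21, mean 12.

12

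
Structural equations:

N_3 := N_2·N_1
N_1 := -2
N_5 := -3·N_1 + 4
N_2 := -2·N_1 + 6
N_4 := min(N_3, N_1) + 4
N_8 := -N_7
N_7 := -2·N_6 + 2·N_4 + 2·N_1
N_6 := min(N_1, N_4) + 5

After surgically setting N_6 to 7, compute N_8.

50

Intervening sets N_6 = 7 and removes its equation (N_6 := min(N_1, N_4) + 5).
N_2 = -2·N_1 + 6  [with N_1=-2]  = 10
N_3 = N_2·N_1  [with N_2=10, N_1=-2]  = -20
N_4 = min(N_3, N_1) + 4  [with N_3=-20, N_1=-2]  = -16
N_7 = -2·N_6 + 2·N_4 + 2·N_1  [with N_6=7, N_4=-16, N_1=-2]  = -50
N_8 = -N_7  [with N_7=-50]  = 50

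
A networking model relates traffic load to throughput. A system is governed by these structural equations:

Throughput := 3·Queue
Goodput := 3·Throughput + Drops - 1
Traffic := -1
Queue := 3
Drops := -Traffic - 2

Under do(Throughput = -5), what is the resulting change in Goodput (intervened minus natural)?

Intervening sets Throughput = -5 and removes its equation (Throughput := 3·Queue).
Drops = -Traffic - 2  [with Traffic=-1]  = -1
Goodput = 3·Throughput + Drops - 1  [with Throughput=-5, Drops=-1]  = -17
Without intervention: Drops = -Traffic - 2  [with Traffic=-1]  = -1; Throughput = 3·Queue  [with Queue=3]  = 9; Goodput = 3·Throughput + Drops - 1  [with Throughput=9, Drops=-1]  = 25.
Change = -17 − 25 = -42.

-42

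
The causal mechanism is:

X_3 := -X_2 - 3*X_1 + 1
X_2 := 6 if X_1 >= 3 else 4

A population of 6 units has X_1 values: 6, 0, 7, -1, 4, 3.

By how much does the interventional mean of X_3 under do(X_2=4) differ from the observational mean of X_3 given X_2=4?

-11

The intervention sets X_2=4 in all 6 units regardless of X_1. Recomputing X_3 per unit gives -21, -3, -24, 0, -15, -12; average -12.5.
Observing X_2=4 restricts to units where X_2's equation naturally yields 4: X_1 ∈ {0, -1}. In that subpopulation X_3 = -3, 0, mean -1.5.
Difference = -12.5 − (-1.5) = -11.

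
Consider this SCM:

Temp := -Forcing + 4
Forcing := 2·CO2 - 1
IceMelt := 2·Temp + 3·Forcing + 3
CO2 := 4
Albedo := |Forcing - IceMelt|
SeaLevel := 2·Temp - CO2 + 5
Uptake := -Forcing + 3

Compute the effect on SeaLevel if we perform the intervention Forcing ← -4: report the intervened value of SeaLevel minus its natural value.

Under do(Forcing=-4), the mechanism Forcing := 2·CO2 - 1 is discarded; Forcing is fixed at -4.
Temp = -Forcing + 4  [with Forcing=-4]  = 8
SeaLevel = 2·Temp - CO2 + 5  [with Temp=8, CO2=4]  = 17
Without intervention: Forcing = 2·CO2 - 1  [with CO2=4]  = 7; Temp = -Forcing + 4  [with Forcing=7]  = -3; SeaLevel = 2·Temp - CO2 + 5  [with Temp=-3, CO2=4]  = -5.
Change = 17 − (-5) = 22.

22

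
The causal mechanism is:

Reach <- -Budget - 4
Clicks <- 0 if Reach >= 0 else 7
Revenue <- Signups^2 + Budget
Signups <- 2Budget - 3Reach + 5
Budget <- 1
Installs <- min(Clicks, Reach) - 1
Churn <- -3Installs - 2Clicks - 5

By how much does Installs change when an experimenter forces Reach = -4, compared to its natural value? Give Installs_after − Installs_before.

1

Under do(Reach=-4), the mechanism Reach <- -Budget - 4 is discarded; Reach is fixed at -4.
Clicks = 0 if Reach >= 0 else 7  [with Reach=-4]  = 7
Installs = min(Clicks, Reach) - 1  [with Clicks=7, Reach=-4]  = -5
Without intervention: Reach = -Budget - 4  [with Budget=1]  = -5; Clicks = 0 if Reach >= 0 else 7  [with Reach=-5]  = 7; Installs = min(Clicks, Reach) - 1  [with Clicks=7, Reach=-5]  = -6.
Change = -5 − (-6) = 1.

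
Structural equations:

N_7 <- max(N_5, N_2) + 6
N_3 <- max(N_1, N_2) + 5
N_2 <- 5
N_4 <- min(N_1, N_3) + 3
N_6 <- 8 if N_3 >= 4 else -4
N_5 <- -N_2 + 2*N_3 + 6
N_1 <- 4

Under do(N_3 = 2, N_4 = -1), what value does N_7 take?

Under do(N_3 = 2, N_4 = -1), each intervened variable's structural equation is replaced by its fixed value.
N_5 = -N_2 + 2*N_3 + 6  [with N_2=5, N_3=2]  = 5
N_7 = max(N_5, N_2) + 6  [with N_5=5, N_2=5]  = 11

11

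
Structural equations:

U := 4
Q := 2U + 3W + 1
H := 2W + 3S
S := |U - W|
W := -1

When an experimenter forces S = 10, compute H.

Intervening sets S = 10 and removes its equation (S := |U - W|).
H = 2W + 3S  [with W=-1, S=10]  = 28

28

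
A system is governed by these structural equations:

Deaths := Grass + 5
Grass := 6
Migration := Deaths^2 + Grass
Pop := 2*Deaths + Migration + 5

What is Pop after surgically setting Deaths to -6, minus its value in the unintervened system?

-119

Under do(Deaths=-6), the mechanism Deaths := Grass + 5 is discarded; Deaths is fixed at -6.
Migration = Deaths^2 + Grass  [with Deaths=-6, Grass=6]  = 42
Pop = 2*Deaths + Migration + 5  [with Deaths=-6, Migration=42]  = 35
Without intervention: Deaths = Grass + 5  [with Grass=6]  = 11; Migration = Deaths^2 + Grass  [with Deaths=11, Grass=6]  = 127; Pop = 2*Deaths + Migration + 5  [with Deaths=11, Migration=127]  = 154.
Change = 35 − 154 = -119.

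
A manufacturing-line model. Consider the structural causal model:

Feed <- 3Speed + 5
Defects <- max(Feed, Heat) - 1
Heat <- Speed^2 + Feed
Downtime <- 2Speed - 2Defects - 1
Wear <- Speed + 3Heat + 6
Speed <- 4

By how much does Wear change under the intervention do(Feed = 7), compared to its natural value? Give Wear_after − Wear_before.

-30

Under do(Feed=7), the mechanism Feed <- 3Speed + 5 is discarded; Feed is fixed at 7.
Heat = Speed^2 + Feed  [with Speed=4, Feed=7]  = 23
Wear = Speed + 3Heat + 6  [with Speed=4, Heat=23]  = 79
Without intervention: Feed = 3Speed + 5  [with Speed=4]  = 17; Heat = Speed^2 + Feed  [with Speed=4, Feed=17]  = 33; Wear = Speed + 3Heat + 6  [with Speed=4, Heat=33]  = 109.
Change = 79 − 109 = -30.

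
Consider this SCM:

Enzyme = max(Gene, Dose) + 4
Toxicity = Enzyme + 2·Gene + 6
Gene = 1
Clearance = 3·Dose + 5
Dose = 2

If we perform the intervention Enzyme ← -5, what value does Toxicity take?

3

The intervention breaks the incoming arrows to Enzyme: Enzyme = max(Gene, Dose) + 4 no longer applies, and Enzyme = -5.
Toxicity = Enzyme + 2·Gene + 6  [with Enzyme=-5, Gene=1]  = 3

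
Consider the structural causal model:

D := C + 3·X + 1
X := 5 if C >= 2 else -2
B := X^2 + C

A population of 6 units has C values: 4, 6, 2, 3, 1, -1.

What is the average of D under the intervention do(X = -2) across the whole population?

-2.5

The intervention sets X=-2 in all 6 units regardless of C. Recomputing D per unit gives -1, 1, -3, -2, -4, -6; average -2.5.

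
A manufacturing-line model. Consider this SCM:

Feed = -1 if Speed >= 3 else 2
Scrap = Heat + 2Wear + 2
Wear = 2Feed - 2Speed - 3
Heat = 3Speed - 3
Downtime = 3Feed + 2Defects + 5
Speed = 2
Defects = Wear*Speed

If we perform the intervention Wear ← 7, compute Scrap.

19

Under do(Wear=7), the mechanism Wear = 2Feed - 2Speed - 3 is discarded; Wear is fixed at 7.
Heat = 3Speed - 3  [with Speed=2]  = 3
Scrap = Heat + 2Wear + 2  [with Heat=3, Wear=7]  = 19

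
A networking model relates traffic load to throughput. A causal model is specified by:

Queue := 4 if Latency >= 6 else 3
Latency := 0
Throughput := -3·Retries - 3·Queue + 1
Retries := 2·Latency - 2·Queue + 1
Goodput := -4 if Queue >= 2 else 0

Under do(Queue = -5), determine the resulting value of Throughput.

-17

Under do(Queue=-5), the mechanism Queue := 4 if Latency >= 6 else 3 is discarded; Queue is fixed at -5.
Retries = 2·Latency - 2·Queue + 1  [with Latency=0, Queue=-5]  = 11
Throughput = -3·Retries - 3·Queue + 1  [with Retries=11, Queue=-5]  = -17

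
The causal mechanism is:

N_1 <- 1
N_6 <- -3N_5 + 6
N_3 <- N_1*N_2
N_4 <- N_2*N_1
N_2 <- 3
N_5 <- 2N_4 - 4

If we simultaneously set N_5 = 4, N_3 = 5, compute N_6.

-6

The joint intervention fixes N_5 = 4, N_3 = 5, removing each variable's own equation.
N_6 = -3N_5 + 6  [with N_5=4]  = -6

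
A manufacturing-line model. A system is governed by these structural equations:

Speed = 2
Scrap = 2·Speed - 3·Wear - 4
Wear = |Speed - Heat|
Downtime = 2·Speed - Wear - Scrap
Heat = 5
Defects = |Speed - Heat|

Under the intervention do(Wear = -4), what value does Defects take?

The intervention breaks the incoming arrows to Wear: Wear = |Speed - Heat| no longer applies, and Wear = -4.
Defects is not downstream of the intervention, so its value is determined by the original equations.
Defects = |Speed - Heat|  [with Speed=2, Heat=5]  = 3

3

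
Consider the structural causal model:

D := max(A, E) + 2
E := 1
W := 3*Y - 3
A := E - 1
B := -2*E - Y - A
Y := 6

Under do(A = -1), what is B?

-7

Under do(A=-1), the mechanism A := E - 1 is discarded; A is fixed at -1.
B = -2*E - Y - A  [with E=1, Y=6, A=-1]  = -7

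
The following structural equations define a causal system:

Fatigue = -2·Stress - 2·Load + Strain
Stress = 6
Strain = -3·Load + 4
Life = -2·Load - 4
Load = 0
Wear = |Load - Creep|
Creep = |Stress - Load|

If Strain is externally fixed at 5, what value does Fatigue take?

The intervention breaks the incoming arrows to Strain: Strain = -3·Load + 4 no longer applies, and Strain = 5.
Fatigue = -2·Stress - 2·Load + Strain  [with Stress=6, Load=0, Strain=5]  = -7

-7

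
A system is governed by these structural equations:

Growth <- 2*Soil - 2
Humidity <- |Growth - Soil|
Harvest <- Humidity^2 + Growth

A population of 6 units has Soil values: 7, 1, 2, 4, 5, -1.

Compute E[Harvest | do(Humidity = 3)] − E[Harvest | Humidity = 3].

2

Every unit gets Humidity=3 under the intervention. Harvest values become 21, 9, 11, 15, 17, 5; E[Harvest|do(Humidity=3)] = 13.
Conditioning on Humidity=3 selects the 2 unit(s) with Soil ∈ {5, -1}. Their Harvest values: 17, 5. Mean = 11.
Difference = 13 − 11 = 2.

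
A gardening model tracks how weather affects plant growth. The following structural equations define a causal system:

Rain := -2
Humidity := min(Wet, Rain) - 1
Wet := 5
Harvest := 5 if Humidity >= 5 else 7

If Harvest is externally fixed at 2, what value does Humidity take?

-3

Under do(Harvest=2), the mechanism Harvest := 5 if Humidity >= 5 else 7 is discarded; Harvest is fixed at 2.
Since Humidity is not a descendant of the intervened variable, it is unaffected.
Humidity = min(Wet, Rain) - 1  [with Wet=5, Rain=-2]  = -3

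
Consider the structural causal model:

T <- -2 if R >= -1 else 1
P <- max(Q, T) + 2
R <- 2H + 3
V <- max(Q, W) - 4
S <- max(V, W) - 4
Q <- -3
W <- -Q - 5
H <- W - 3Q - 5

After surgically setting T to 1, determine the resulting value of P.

Under do(T=1), the mechanism T <- -2 if R >= -1 else 1 is discarded; T is fixed at 1.
P = max(Q, T) + 2  [with Q=-3, T=1]  = 3

3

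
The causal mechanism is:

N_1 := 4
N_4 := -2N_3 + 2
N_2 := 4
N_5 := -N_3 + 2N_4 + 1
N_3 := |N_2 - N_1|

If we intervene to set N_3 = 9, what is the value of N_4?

-16

The intervention breaks the incoming arrows to N_3: N_3 := |N_2 - N_1| no longer applies, and N_3 = 9.
N_4 = -2N_3 + 2  [with N_3=9]  = -16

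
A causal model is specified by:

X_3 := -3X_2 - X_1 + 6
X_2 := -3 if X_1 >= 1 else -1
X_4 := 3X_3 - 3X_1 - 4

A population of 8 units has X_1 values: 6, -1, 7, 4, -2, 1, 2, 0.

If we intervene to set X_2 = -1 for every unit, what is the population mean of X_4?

10.25

The intervention sets X_2=-1 in all 8 units regardless of X_1. Recomputing X_4 per unit gives -13, 29, -19, -1, 35, 17, 11, 23; average 10.25.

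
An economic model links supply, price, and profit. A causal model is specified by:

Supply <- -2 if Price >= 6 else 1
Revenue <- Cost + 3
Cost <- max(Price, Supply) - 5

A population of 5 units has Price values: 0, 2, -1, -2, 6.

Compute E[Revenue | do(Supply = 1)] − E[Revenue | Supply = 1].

0.95

Every unit gets Supply=1 under the intervention. Revenue values become -1, 0, -1, -1, 4; E[Revenue|do(Supply=1)] = 0.2.
Conditioning on Supply=1 selects the 4 unit(s) with Price ∈ {0, 2, -1, -2}. Their Revenue values: -1, 0, -1, -1. Mean = -0.75.
Difference = 0.2 − (-0.75) = 0.95.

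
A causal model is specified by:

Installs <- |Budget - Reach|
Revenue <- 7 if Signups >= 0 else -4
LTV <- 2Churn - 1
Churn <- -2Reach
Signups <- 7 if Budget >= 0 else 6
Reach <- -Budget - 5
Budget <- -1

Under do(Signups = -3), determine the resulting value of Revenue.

Under do(Signups=-3), the mechanism Signups <- 7 if Budget >= 0 else 6 is discarded; Signups is fixed at -3.
Revenue = 7 if Signups >= 0 else -4  [with Signups=-3]  = -4

-4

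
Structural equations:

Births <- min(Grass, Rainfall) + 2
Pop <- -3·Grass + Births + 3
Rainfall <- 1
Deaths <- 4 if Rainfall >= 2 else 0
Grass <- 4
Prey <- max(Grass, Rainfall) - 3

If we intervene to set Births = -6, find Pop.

Under do(Births=-6), the mechanism Births <- min(Grass, Rainfall) + 2 is discarded; Births is fixed at -6.
Pop = -3·Grass + Births + 3  [with Grass=4, Births=-6]  = -15

-15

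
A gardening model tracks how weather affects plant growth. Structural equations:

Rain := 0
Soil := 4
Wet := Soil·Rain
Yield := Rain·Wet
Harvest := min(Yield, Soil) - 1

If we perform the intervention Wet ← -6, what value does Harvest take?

do(Wet=-6) replaces the equation Wet := Soil·Rain with the constant Wet = -6.
Yield = Rain·Wet  [with Rain=0, Wet=-6]  = 0
Harvest = min(Yield, Soil) - 1  [with Yield=0, Soil=4]  = -1

-1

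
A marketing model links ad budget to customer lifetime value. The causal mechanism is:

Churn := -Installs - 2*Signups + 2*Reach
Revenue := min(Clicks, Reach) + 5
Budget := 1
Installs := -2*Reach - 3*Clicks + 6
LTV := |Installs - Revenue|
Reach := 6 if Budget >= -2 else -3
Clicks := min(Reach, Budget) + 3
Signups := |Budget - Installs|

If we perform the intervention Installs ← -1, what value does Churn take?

9

Under do(Installs=-1), the mechanism Installs := -2*Reach - 3*Clicks + 6 is discarded; Installs is fixed at -1.
Reach = 6 if Budget >= -2 else -3  [with Budget=1]  = 6
Signups = |Budget - Installs|  [with Budget=1, Installs=-1]  = 2
Churn = -Installs - 2*Signups + 2*Reach  [with Installs=-1, Signups=2, Reach=6]  = 9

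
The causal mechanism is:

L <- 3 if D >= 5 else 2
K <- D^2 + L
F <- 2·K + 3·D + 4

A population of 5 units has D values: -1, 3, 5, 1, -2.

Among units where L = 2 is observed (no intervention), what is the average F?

16.25

E[F|L=2] averages over only the 4 units with L=2 (D = -1, 3, 1, -2): F = 7, 35, 13, 10, mean 16.25.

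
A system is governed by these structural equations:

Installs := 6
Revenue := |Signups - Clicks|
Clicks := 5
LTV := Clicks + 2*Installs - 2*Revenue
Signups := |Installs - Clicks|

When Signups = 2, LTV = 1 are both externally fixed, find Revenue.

The joint intervention fixes Signups = 2, LTV = 1, removing each variable's own equation.
Revenue = |Signups - Clicks|  [with Signups=2, Clicks=5]  = 3

3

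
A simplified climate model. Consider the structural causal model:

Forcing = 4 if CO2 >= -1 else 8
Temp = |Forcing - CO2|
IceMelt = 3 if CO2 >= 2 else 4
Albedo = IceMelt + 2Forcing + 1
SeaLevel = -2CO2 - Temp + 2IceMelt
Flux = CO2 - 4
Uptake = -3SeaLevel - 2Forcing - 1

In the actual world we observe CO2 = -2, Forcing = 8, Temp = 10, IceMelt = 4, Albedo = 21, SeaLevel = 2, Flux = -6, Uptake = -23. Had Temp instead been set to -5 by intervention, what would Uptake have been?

-68

The intervention breaks the incoming arrows to Temp: Temp = |Forcing - CO2| no longer applies, and Temp = -5.
Forcing = 4 if CO2 >= -1 else 8  [with CO2=-2]  = 8
IceMelt = 3 if CO2 >= 2 else 4  [with CO2=-2]  = 4
SeaLevel = -2CO2 - Temp + 2IceMelt  [with CO2=-2, Temp=-5, IceMelt=4]  = 17
Uptake = -3SeaLevel - 2Forcing - 1  [with SeaLevel=17, Forcing=8]  = -68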